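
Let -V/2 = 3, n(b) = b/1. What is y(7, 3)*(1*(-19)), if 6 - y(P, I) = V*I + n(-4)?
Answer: -532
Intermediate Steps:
n(b) = b (n(b) = b*1 = b)
V = -6 (V = -2*3 = -6)
y(P, I) = 10 + 6*I (y(P, I) = 6 - (-6*I - 4) = 6 - (-4 - 6*I) = 6 + (4 + 6*I) = 10 + 6*I)
y(7, 3)*(1*(-19)) = (10 + 6*3)*(1*(-19)) = (10 + 18)*(-19) = 28*(-19) = -532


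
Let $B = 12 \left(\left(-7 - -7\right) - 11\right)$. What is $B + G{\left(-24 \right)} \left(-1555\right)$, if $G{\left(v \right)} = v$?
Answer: $37188$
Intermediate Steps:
$B = -132$ ($B = 12 \left(\left(-7 + 7\right) - 11\right) = 12 \left(0 - 11\right) = 12 \left(-11\right) = -132$)
$B + G{\left(-24 \right)} \left(-1555\right) = -132 - -37320 = -132 + 37320 = 37188$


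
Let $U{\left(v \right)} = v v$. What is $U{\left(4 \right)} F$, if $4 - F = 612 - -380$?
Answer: $-15808$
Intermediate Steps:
$U{\left(v \right)} = v^{2}$
$F = -988$ ($F = 4 - \left(612 - -380\right) = 4 - \left(612 + 380\right) = 4 - 992 = -988$)
$U{\left(4 \right)} F = 4^{2} \left(-988\right) = 16 \left(-988\right) = -15808$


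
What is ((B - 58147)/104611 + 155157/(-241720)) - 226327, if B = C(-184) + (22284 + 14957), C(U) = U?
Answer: -5723055065614567/25286570920 ≈ -2.2633e+5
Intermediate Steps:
B = 37057 (B = -184 + (22284 + 14957) = -184 + 37241 = 37057)
((B - 58147)/104611 + 155157/(-241720)) - 226327 = ((37057 - 58147)/104611 + 155157/(-241720)) - 226327 = (-21090*1/104611 + 155157*(-1/241720)) - 226327 = (-21090/104611 - 155157/241720) - 226327 = -21329003727/25286570920 - 226327 = -5723055065614567/25286570920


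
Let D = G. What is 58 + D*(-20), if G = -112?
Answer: 2298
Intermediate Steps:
D = -112
58 + D*(-20) = 58 - 112*(-20) = 58 + 2240 = 2298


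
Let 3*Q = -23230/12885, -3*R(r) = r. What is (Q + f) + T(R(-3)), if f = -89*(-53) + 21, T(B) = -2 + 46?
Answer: 36964996/7731 ≈ 4781.4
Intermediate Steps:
R(r) = -r/3
T(B) = 44
Q = -4646/7731 (Q = (-23230/12885)/3 = (-23230*1/12885)/3 = (⅓)*(-4646/2577) = -4646/7731 ≈ -0.60096)
f = 4738 (f = 4717 + 21 = 4738)
(Q + f) + T(R(-3)) = (-4646/7731 + 4738) + 44 = 36624832/7731 + 44 = 36964996/7731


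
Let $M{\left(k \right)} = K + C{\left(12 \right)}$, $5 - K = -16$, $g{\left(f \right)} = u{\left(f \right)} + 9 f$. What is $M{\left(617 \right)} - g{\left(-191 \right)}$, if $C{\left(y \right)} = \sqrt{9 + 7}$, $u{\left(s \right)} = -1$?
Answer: $1745$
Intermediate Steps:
$C{\left(y \right)} = 4$ ($C{\left(y \right)} = \sqrt{16} = 4$)
$g{\left(f \right)} = -1 + 9 f$
$K = 21$ ($K = 5 - -16 = 5 + 16 = 21$)
$M{\left(k \right)} = 25$ ($M{\left(k \right)} = 21 + 4 = 25$)
$M{\left(617 \right)} - g{\left(-191 \right)} = 25 - \left(-1 + 9 \left(-191\right)\right) = 25 - \left(-1 - 1719\right) = 25 - -1720 = 25 + 1720 = 1745$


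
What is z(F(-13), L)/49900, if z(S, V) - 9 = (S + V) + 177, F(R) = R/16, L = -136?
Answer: 787/798400 ≈ 0.00098572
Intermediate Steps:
F(R) = R/16 (F(R) = R*(1/16) = R/16)
z(S, V) = 186 + S + V (z(S, V) = 9 + ((S + V) + 177) = 9 + (177 + S + V) = 186 + S + V)
z(F(-13), L)/49900 = (186 + (1/16)*(-13) - 136)/49900 = (186 - 13/16 - 136)*(1/49900) = (787/16)*(1/49900) = 787/798400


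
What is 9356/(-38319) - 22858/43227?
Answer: -426775838/552138471 ≈ -0.77295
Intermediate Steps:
9356/(-38319) - 22858/43227 = 9356*(-1/38319) - 22858*1/43227 = -9356/38319 - 22858/43227 = -426775838/552138471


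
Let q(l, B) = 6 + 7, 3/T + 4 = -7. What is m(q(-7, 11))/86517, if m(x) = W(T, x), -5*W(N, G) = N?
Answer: 1/1586145 ≈ 6.3046e-7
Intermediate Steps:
T = -3/11 (T = 3/(-4 - 7) = 3/(-11) = 3*(-1/11) = -3/11 ≈ -0.27273)
W(N, G) = -N/5
q(l, B) = 13
m(x) = 3/55 (m(x) = -⅕*(-3/11) = 3/55)
m(q(-7, 11))/86517 = (3/55)/86517 = (3/55)*(1/86517) = 1/1586145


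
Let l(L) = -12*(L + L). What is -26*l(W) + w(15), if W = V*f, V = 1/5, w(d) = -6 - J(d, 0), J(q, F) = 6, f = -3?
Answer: -1932/5 ≈ -386.40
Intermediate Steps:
w(d) = -12 (w(d) = -6 - 1*6 = -6 - 6 = -12)
V = 1/5 ≈ 0.20000
W = -3/5 (W = (1/5)*(-3) = -3/5 ≈ -0.60000)
l(L) = -24*L
-26*l(W) + w(15) = -(-624)*(-3)/5 - 12 = -26*72/5 - 12 = -1872/5 - 12 = -1932/5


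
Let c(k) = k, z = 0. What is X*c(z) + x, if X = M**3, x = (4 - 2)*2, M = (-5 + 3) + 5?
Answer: 4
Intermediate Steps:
M = 3 (M = -2 + 5 = 3)
x = 4 (x = 2*2 = 4)
X = 27 (X = 3**3 = 27)
X*c(z) + x = 27*0 + 4 = 0 + 4 = 4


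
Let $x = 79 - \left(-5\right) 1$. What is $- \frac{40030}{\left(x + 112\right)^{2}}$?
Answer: $- \frac{20015}{19208} \approx -1.042$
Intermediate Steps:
$x = 84$ ($x = 79 - -5 = 79 + 5 = 84$)
$- \frac{40030}{\left(x + 112\right)^{2}} = - \frac{40030}{\left(84 + 112\right)^{2}} = - \frac{40030}{196^{2}} = - \frac{40030}{38416} = \left(-40030\right) \frac{1}{38416} = - \frac{20015}{19208}$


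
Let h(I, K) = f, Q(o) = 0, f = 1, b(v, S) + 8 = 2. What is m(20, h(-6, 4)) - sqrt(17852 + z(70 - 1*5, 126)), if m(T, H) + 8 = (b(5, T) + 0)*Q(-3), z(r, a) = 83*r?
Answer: -8 - 9*sqrt(287) ≈ -160.47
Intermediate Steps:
b(v, S) = -6 (b(v, S) = -8 + 2 = -6)
h(I, K) = 1
m(T, H) = -8 (m(T, H) = -8 + (-6 + 0)*0 = -8 - 6*0 = -8 + 0 = -8)
m(20, h(-6, 4)) - sqrt(17852 + z(70 - 1*5, 126)) = -8 - sqrt(17852 + 83*(70 - 1*5)) = -8 - sqrt(17852 + 83*(70 - 5)) = -8 - sqrt(17852 + 83*65) = -8 - sqrt(17852 + 5395) = -8 - sqrt(23247) = -8 - 9*sqrt(287)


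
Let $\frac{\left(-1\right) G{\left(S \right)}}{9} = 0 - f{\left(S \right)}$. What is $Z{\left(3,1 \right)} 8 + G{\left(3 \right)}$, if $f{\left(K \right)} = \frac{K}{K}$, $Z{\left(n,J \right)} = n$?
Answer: $33$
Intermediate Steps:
$f{\left(K \right)} = 1$
$G{\left(S \right)} = 9$ ($G{\left(S \right)} = - 9 \left(0 - 1\right) = \left(-9\right) \left(-1\right) = 9$)
$Z{\left(3,1 \right)} 8 + G{\left(3 \right)} = 3 \cdot 8 + 9 = 24 + 9 = 33$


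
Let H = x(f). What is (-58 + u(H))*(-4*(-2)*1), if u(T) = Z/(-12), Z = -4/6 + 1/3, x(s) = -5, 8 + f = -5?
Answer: -4174/9 ≈ -463.78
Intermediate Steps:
f = -13 (f = -8 - 5 = -13)
H = -5
Z = -⅓ (Z = -4*⅙ + 1*(⅓) = -⅔ + ⅓ = -⅓ ≈ -0.33333)
u(T) = 1/36 (u(T) = -⅓/(-12) = -⅓*(-1/12) = 1/36)
(-58 + u(H))*(-4*(-2)*1) = (-58 + 1/36)*(-4*(-2)*1) = -4174/9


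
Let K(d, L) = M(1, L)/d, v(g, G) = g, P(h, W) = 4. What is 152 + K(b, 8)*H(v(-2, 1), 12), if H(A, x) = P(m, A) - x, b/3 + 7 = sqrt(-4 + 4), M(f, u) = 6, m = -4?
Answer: 1080/7 ≈ 154.29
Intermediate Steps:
b = -21 (b = -21 + 3*sqrt(-4 + 4) = -21 + 3*sqrt(0) = -21 + 3*0 = -21 + 0 = -21)
H(A, x) = 4 - x
K(d, L) = 6/d
152 + K(b, 8)*H(v(-2, 1), 12) = 152 + (6/(-21))*(4 - 1*12) = 152 + (6*(-1/21))*(4 - 12) = 152 - 2/7*(-8) = 152 + 16/7 = 1080/7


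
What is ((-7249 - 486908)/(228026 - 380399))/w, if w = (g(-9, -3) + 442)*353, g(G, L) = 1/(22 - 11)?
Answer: 1811909/87189811449 ≈ 2.0781e-5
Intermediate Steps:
g(G, L) = 1/11
w = 1716639/11 (w = (1/11 + 442)*353 = (4863/11)*353 = 1716639/11 ≈ 1.5606e+5)
((-7249 - 486908)/(228026 - 380399))/w = ((-7249 - 486908)/(228026 - 380399))/(1716639/11) = -494157/(-152373)*(11/1716639) = -494157*(-1/152373)*(11/1716639) = (164719/50791)*(11/1716639) = 1811909/87189811449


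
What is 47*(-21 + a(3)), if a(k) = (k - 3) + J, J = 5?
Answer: -752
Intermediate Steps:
a(k) = 2 + k (a(k) = (k - 3) + 5 = (-3 + k) + 5 = 2 + k)
47*(-21 + a(3)) = 47*(-21 + (2 + 3)) = 47*(-21 + 5) = 47*(-16) = -752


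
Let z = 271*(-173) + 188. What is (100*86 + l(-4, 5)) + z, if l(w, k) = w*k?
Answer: -38115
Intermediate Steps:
l(w, k) = k*w
z = -46695 (z = -46883 + 188 = -46695)
(100*86 + l(-4, 5)) + z = (100*86 + 5*(-4)) - 46695 = (8600 - 20) - 46695 = 8580 - 46695 = -38115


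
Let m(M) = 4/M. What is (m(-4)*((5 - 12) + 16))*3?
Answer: -27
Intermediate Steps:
(m(-4)*((5 - 12) + 16))*3 = ((4/(-4))*((5 - 12) + 16))*3 = ((4*(-¼))*(-7 + 16))*3 = -1*9*3 = -9*3 = -27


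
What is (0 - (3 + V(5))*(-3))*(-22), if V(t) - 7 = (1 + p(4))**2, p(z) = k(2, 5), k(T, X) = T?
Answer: -1254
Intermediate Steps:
p(z) = 2
V(t) = 16 (V(t) = 7 + (1 + 2)**2 = 7 + 3**2 = 7 + 9 = 16)
(0 - (3 + V(5))*(-3))*(-22) = (0 - (3 + 16)*(-3))*(-22) = (0 - 19*(-3))*(-22) = (0 - 1*(-57))*(-22) = (0 + 57)*(-22) = 57*(-22) = -1254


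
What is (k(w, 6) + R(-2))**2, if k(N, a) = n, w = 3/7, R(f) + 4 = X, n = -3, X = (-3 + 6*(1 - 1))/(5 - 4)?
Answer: 100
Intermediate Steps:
X = -3 (X = (-3 + 6*0)/1 = (-3 + 0)*1 = -3*1 = -3)
R(f) = -7 (R(f) = -4 - 3 = -7)
w = 3/7 (w = 3*(1/7) = 3/7 ≈ 0.42857)
k(N, a) = -3
(k(w, 6) + R(-2))**2 = (-3 - 7)**2 = (-10)**2 = 100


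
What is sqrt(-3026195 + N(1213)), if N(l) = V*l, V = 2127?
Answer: 8*I*sqrt(6971) ≈ 667.94*I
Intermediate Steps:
N(l) = 2127*l
sqrt(-3026195 + N(1213)) = sqrt(-3026195 + 2127*1213) = sqrt(-3026195 + 2580051) = sqrt(-446144) = 8*I*sqrt(6971)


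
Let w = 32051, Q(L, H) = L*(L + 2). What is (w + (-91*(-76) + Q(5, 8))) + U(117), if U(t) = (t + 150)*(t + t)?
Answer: 101480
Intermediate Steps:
Q(L, H) = L*(2 + L)
U(t) = 2*t*(150 + t) (U(t) = (150 + t)*(2*t) = 2*t*(150 + t))
(w + (-91*(-76) + Q(5, 8))) + U(117) = (32051 + (-91*(-76) + 5*(2 + 5))) + 2*117*(150 + 117) = (32051 + (6916 + 5*7)) + 2*117*267 = (32051 + (6916 + 35)) + 62478 = (32051 + 6951) + 62478 = 39002 + 62478 = 101480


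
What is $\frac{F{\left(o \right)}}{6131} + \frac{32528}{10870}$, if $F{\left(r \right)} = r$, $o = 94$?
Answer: $\frac{100225474}{33321985} \approx 3.0078$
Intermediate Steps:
$\frac{F{\left(o \right)}}{6131} + \frac{32528}{10870} = \frac{94}{6131} + \frac{32528}{10870} = 94 \cdot \frac{1}{6131} + 32528 \cdot \frac{1}{10870} = \frac{94}{6131} + \frac{16264}{5435} = \frac{100225474}{33321985}$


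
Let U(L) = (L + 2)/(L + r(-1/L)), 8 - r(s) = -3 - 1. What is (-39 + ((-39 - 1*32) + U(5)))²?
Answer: 3470769/289 ≈ 12010.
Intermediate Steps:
r(s) = 12 (r(s) = 8 - (-3 - 1) = 8 - 1*(-4) = 8 + 4 = 12)
U(L) = (2 + L)/(12 + L) (U(L) = (L + 2)/(L + 12) = (2 + L)/(12 + L))
(-39 + ((-39 - 1*32) + U(5)))² = (-39 + ((-39 - 1*32) + (2 + 5)/(12 + 5)))² = (-39 + ((-39 - 32) + 7/17))² = (-39 + (-71 + (1/17)*7))² = (-39 + (-71 + 7/17))² = (-39 - 1200/17)² = (-1863/17)² = 3470769/289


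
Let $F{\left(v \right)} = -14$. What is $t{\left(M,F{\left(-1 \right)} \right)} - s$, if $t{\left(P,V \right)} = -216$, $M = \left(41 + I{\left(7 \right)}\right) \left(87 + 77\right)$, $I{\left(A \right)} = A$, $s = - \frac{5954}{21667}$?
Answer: $- \frac{4674118}{21667} \approx -215.73$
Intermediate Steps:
$s = - \frac{5954}{21667}$ ($s = \left(-5954\right) \frac{1}{21667} = - \frac{5954}{21667} \approx -0.2748$)
$M = 7872$ ($M = \left(41 + 7\right) \left(87 + 77\right) = 48 \cdot 164 = 7872$)
$t{\left(M,F{\left(-1 \right)} \right)} - s = -216 - - \frac{5954}{21667} = -216 + \frac{5954}{21667} = - \frac{4674118}{21667}$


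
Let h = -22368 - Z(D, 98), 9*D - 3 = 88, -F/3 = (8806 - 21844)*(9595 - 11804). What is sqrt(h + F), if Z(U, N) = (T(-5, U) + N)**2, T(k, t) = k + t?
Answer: I*sqrt(7001301898)/9 ≈ 9297.1*I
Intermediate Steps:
F = -86402826 (F = -3*(8806 - 21844)*(9595 - 11804) = -(-39114)*(-2209) = -3*28800942 = -86402826)
D = 91/9 (D = 1/3 + (1/9)*88 = 1/3 + 88/9 = 91/9 ≈ 10.111)
Z(U, N) = (-5 + N + U)**2 (Z(U, N) = ((-5 + U) + N)**2 = (-5 + N + U)**2)
h = -2672992/81 (h = -22368 - (-5 + 98 + 91/9)**2 = -22368 - (928/9)**2 = -22368 - 1*861184/81 = -22368 - 861184/81 = -2672992/81 ≈ -33000.)
sqrt(h + F) = sqrt(-2672992/81 - 86402826) = sqrt(-7001301898/81) = I*sqrt(7001301898)/9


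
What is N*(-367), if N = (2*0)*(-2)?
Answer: 0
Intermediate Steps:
N = 0 (N = 0*(-2) = 0)
N*(-367) = 0*(-367) = 0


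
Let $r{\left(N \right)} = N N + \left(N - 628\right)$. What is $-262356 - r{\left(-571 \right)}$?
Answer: $-587198$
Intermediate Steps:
$r{\left(N \right)} = -628 + N + N^{2}$ ($r{\left(N \right)} = N^{2} + \left(-628 + N\right) = -628 + N + N^{2}$)
$-262356 - r{\left(-571 \right)} = -262356 - \left(-628 - 571 + \left(-571\right)^{2}\right) = -262356 - \left(-628 - 571 + 326041\right) = -262356 - 324842 = -587198$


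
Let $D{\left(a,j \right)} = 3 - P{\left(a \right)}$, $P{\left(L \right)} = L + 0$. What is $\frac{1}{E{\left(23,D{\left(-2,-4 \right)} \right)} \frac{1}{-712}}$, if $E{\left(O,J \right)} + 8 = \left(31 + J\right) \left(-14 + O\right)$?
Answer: $- \frac{178}{79} \approx -2.2532$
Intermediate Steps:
$P{\left(L \right)} = L$
$D{\left(a,j \right)} = 3 - a$
$E{\left(O,J \right)} = -8 + \left(-14 + O\right) \left(31 + J\right)$ ($E{\left(O,J \right)} = -8 + \left(31 + J\right) \left(-14 + O\right) = -8 + \left(-14 + O\right) \left(31 + J\right)$)
$\frac{1}{E{\left(23,D{\left(-2,-4 \right)} \right)} \frac{1}{-712}} = \frac{1}{\left(-442 - 14 \left(3 - -2\right) + 31 \cdot 23 + \left(3 - -2\right) 23\right) \frac{1}{-712}} = \frac{1}{\left(-442 - 14 \left(3 + 2\right) + 713 + \left(3 + 2\right) 23\right) \left(- \frac{1}{712}\right)} = \frac{1}{\left(-442 - 70 + 713 + 5 \cdot 23\right) \left(- \frac{1}{712}\right)} = \frac{1}{\left(-442 - 70 + 713 + 115\right) \left(- \frac{1}{712}\right)} = \frac{1}{316 \left(- \frac{1}{712}\right)} = \frac{1}{- \frac{79}{178}} = - \frac{178}{79}$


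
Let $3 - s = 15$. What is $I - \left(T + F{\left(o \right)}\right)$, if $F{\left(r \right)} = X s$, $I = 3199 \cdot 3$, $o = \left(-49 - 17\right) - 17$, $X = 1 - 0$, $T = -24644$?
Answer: $34253$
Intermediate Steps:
$s = -12$ ($s = 3 - 15 = -12$)
$X = 1$ ($X = 1 + 0 = 1$)
$o = -83$ ($o = -66 - 17 = -83$)
$I = 9597$
$F{\left(r \right)} = -12$ ($F{\left(r \right)} = 1 \left(-12\right) = -12$)
$I - \left(T + F{\left(o \right)}\right) = 9597 - \left(-24644 - 12\right) = 9597 - -24656 = 9597 + 24656 = 34253$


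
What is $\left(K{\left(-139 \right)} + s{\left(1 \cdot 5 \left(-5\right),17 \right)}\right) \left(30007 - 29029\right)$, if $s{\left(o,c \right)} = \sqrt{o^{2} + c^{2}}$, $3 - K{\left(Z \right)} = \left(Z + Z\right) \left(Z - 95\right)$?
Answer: $-63617922 + 978 \sqrt{914} \approx -6.3588 \cdot 10^{7}$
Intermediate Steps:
$K{\left(Z \right)} = 3 - 2 Z \left(-95 + Z\right)$ ($K{\left(Z \right)} = 3 - \left(Z + Z\right) \left(Z - 95\right) = 3 - 2 Z \left(-95 + Z\right)$)
$s{\left(o,c \right)} = \sqrt{c^{2} + o^{2}}$
$\left(K{\left(-139 \right)} + s{\left(1 \cdot 5 \left(-5\right),17 \right)}\right) \left(30007 - 29029\right) = \left(\left(3 - 2 \left(-139\right)^{2} + 190 \left(-139\right)\right) + \sqrt{17^{2} + \left(1 \cdot 5 \left(-5\right)\right)^{2}}\right) \left(30007 - 29029\right) = \left(\left(3 - 38642 - 26410\right) + \sqrt{289 + \left(5 \left(-5\right)\right)^{2}}\right) 978 = \left(\left(3 - 38642 - 26410\right) + \sqrt{289 + \left(-25\right)^{2}}\right) 978 = \left(-65049 + \sqrt{289 + 625}\right) 978 = \left(-65049 + \sqrt{914}\right) 978 = -63617922 + 978 \sqrt{914}$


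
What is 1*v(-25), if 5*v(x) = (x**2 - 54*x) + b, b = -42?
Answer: 1933/5 ≈ 386.60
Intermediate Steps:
v(x) = -42/5 - 54*x/5 + x**2/5 (v(x) = ((x**2 - 54*x) - 42)/5 = (-42 + x**2 - 54*x)/5 = -42/5 - 54*x/5 + x**2/5)
1*v(-25) = 1*(-42/5 - 54/5*(-25) + (1/5)*(-25)**2) = 1*(-42/5 + 270 + (1/5)*625) = 1*(-42/5 + 270 + 125) = 1*(1933/5) = 1933/5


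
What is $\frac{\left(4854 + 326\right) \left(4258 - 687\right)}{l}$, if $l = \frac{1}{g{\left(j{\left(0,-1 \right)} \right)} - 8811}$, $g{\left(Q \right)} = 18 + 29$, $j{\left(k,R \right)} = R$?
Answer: $-162114543920$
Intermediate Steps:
$g{\left(Q \right)} = 47$
$l = - \frac{1}{8764}$ ($l = \frac{1}{47 - 8811} = \frac{1}{-8764} = - \frac{1}{8764} \approx -0.0001141$)
$\frac{\left(4854 + 326\right) \left(4258 - 687\right)}{l} = \frac{\left(4854 + 326\right) \left(4258 - 687\right)}{- \frac{1}{8764}} = 5180 \cdot 3571 \left(-8764\right) = 18497780 \left(-8764\right) = -162114543920$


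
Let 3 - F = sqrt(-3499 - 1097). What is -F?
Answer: -3 + 2*I*sqrt(1149) ≈ -3.0 + 67.794*I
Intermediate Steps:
F = 3 - 2*I*sqrt(1149) (F = 3 - sqrt(-3499 - 1097) = 3 - sqrt(-4596) = 3 - 2*I*sqrt(1149) ≈ 3.0 - 67.794*I)
-F = -(3 - 2*I*sqrt(1149)) = -3 + 2*I*sqrt(1149)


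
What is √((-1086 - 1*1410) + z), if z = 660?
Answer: 6*I*√51 ≈ 42.849*I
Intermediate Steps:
√((-1086 - 1*1410) + z) = √((-1086 - 1*1410) + 660) = √((-1086 - 1410) + 660) = √(-2496 + 660) = √(-1836) = 6*I*√51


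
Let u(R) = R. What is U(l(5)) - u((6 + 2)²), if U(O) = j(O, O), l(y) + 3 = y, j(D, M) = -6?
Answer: -70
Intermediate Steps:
l(y) = -3 + y
U(O) = -6
U(l(5)) - u((6 + 2)²) = -6 - (6 + 2)² = -6 - 1*8² = -6 - 1*64 = -6 - 64 = -70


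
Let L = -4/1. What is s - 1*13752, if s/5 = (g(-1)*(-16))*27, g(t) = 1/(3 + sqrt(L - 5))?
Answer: -14112 + 360*I ≈ -14112.0 + 360.0*I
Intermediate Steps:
L = -4 (L = -4*1 = -4)
g(t) = (3 - 3*I)/18 (g(t) = 1/(3 + sqrt(-4 - 5)) = 1/(3 + sqrt(-9)) = 1/(3 + 3*I) = (3 - 3*I)/18)
s = -360 + 360*I (s = 5*(((1/6 - I/6)*(-16))*27) = 5*((-8/3 + 8*I/3)*27) = 5*(-72 + 72*I) = -360 + 360*I ≈ -360.0 + 360.0*I)
s - 1*13752 = (-360 + 360*I) - 1*13752 = (-360 + 360*I) - 13752 = -14112 + 360*I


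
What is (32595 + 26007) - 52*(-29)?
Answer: 60110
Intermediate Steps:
(32595 + 26007) - 52*(-29) = 58602 + 1508 = 60110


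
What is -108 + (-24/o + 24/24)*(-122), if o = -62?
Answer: -8594/31 ≈ -277.23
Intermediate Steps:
-108 + (-24/o + 24/24)*(-122) = -108 + (-24/(-62) + 24/24)*(-122) = -108 + (-24*(-1/62) + 24*(1/24))*(-122) = -108 + (12/31 + 1)*(-122) = -108 + (43/31)*(-122) = -108 - 5246/31 = -8594/31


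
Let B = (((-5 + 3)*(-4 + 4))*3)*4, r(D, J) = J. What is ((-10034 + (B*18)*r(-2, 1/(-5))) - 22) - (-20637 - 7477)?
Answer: 18058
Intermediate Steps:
B = 0 (B = (-2*0*3)*4 = (0*3)*4 = 0*4 = 0)
((-10034 + (B*18)*r(-2, 1/(-5))) - 22) - (-20637 - 7477) = ((-10034 + (0*18)/(-5)) - 22) - (-20637 - 7477) = ((-10034 + 0*(-⅕)) - 22) - 1*(-28114) = ((-10034 + 0) - 22) + 28114 = (-10034 - 22) + 28114 = -10056 + 28114 = 18058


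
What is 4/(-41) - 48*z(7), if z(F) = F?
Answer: -13780/41 ≈ -336.10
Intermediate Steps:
4/(-41) - 48*z(7) = 4/(-41) - 48*7 = 4*(-1/41) - 336 = -4/41 - 336 = -13780/41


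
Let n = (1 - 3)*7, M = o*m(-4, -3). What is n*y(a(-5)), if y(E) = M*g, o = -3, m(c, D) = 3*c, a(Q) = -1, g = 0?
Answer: 0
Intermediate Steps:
M = 36 (M = -9*(-4) = -3*(-12) = 36)
y(E) = 0 (y(E) = 36*0 = 0)
n = -14 (n = -2*7 = -14)
n*y(a(-5)) = -14*0 = 0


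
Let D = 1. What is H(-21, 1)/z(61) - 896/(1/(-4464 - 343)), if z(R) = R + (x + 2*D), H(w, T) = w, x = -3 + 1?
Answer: 262731371/61 ≈ 4.3071e+6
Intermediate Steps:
x = -2
z(R) = R (z(R) = R + (-2 + 2*1) = R + (-2 + 2) = R + 0 = R)
H(-21, 1)/z(61) - 896/(1/(-4464 - 343)) = -21/61 - 896/(1/(-4464 - 343)) = -21*1/61 - 896/(1/(-4807)) = -21/61 - 896/(-1/4807) = -21/61 - 896*(-4807) = -21/61 + 4307072 = 262731371/61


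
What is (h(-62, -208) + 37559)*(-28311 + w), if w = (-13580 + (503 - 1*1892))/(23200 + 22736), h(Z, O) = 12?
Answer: -48861426081115/45936 ≈ -1.0637e+9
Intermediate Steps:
w = -14969/45936 (w = (-13580 + (503 - 1892))/45936 = (-13580 - 1389)*(1/45936) = -14969*1/45936 = -14969/45936 ≈ -0.32587)
(h(-62, -208) + 37559)*(-28311 + w) = (12 + 37559)*(-28311 - 14969/45936) = 37571*(-1300509065/45936) = -48861426081115/45936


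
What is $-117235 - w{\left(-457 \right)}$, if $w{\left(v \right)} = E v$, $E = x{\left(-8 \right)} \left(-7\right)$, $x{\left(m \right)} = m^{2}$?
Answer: $-321971$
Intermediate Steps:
$E = -448$ ($E = \left(-8\right)^{2} \left(-7\right) = 64 \left(-7\right) = -448$)
$w{\left(v \right)} = - 448 v$
$-117235 - w{\left(-457 \right)} = -117235 - \left(-448\right) \left(-457\right) = -117235 - 204736 = -321971$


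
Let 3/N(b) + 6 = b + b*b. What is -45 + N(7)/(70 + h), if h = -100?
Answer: -22501/500 ≈ -45.002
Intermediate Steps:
N(b) = 3/(-6 + b + b²) (N(b) = 3/(-6 + (b + b*b)) = 3/(-6 + (b + b²)) = 3/(-6 + b + b²))
-45 + N(7)/(70 + h) = -45 + (3/(-6 + 7 + 7²))/(70 - 100) = -45 + (3/(-6 + 7 + 49))/(-30) = -45 + (3/50)*(-1/30) = -45 - 1/500 = -22501/500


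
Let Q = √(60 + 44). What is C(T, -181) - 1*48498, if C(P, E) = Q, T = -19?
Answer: -48498 + 2*√26 ≈ -48488.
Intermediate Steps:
Q = 2*√26 (Q = √104 = 2*√26 ≈ 10.198)
C(P, E) = 2*√26
C(T, -181) - 1*48498 = 2*√26 - 1*48498 = 2*√26 - 48498 = -48498 + 2*√26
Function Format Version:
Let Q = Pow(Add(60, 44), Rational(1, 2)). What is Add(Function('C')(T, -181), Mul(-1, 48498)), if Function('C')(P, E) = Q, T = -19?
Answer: Add(-48498, Mul(2, Pow(26, Rational(1, 2)))) ≈ -48488.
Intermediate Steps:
Q = Mul(2, Pow(26, Rational(1, 2))) (Q = Pow(104, Rational(1, 2)) = Mul(2, Pow(26, Rational(1, 2))) ≈ 10.198)
Function('C')(P, E) = Mul(2, Pow(26, Rational(1, 2)))
Add(Function('C')(T, -181), Mul(-1, 48498)) = Add(Mul(2, Pow(26, Rational(1, 2))), Mul(-1, 48498)) = Add(Mul(2, Pow(26, Rational(1, 2))), -48498) = Add(-48498, Mul(2, Pow(26, Rational(1, 2))))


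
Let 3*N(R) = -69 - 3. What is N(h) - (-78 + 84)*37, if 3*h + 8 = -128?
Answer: -246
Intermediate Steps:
h = -136/3 (h = -8/3 + (⅓)*(-128) = -8/3 - 128/3 = -136/3 ≈ -45.333)
N(R) = -24 (N(R) = (-69 - 3)/3 = (⅓)*(-72) = -24)
N(h) - (-78 + 84)*37 = -24 - (-78 + 84)*37 = -24 - 6*37 = -24 - 1*222 = -24 - 222 = -246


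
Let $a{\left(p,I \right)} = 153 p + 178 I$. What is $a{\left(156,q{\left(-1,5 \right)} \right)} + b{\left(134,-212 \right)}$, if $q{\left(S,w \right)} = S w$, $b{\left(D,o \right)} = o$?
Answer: $22766$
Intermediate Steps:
$a{\left(156,q{\left(-1,5 \right)} \right)} + b{\left(134,-212 \right)} = \left(153 \cdot 156 + 178 \left(\left(-1\right) 5\right)\right) - 212 = \left(23868 + 178 \left(-5\right)\right) - 212 = \left(23868 - 890\right) - 212 = 22978 - 212 = 22766$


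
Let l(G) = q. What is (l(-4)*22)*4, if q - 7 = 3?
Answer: 880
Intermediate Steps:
q = 10 (q = 7 + 3 = 10)
l(G) = 10
(l(-4)*22)*4 = (10*22)*4 = 220*4 = 880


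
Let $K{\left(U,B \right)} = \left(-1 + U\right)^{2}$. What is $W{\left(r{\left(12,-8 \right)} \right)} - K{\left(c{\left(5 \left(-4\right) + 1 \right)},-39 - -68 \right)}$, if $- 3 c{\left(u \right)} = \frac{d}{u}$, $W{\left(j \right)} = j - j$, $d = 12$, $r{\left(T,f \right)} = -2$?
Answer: $- \frac{225}{361} \approx -0.62327$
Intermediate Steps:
$W{\left(j \right)} = 0$
$c{\left(u \right)} = - \frac{4}{u}$ ($c{\left(u \right)} = - \frac{12 \frac{1}{u}}{3} = - \frac{4}{u}$)
$W{\left(r{\left(12,-8 \right)} \right)} - K{\left(c{\left(5 \left(-4\right) + 1 \right)},-39 - -68 \right)} = 0 - \left(-1 - \frac{4}{5 \left(-4\right) + 1}\right)^{2} = 0 - \left(-1 - \frac{4}{-20 + 1}\right)^{2} = 0 - \left(-1 - \frac{4}{-19}\right)^{2} = 0 - \left(-1 - - \frac{4}{19}\right)^{2} = 0 - \left(-1 + \frac{4}{19}\right)^{2} = 0 - \left(- \frac{15}{19}\right)^{2} = 0 - \frac{225}{361} = - \frac{225}{361}$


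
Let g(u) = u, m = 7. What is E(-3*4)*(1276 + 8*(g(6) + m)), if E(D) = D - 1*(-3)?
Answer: -12420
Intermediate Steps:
E(D) = 3 + D (E(D) = D + 3 = 3 + D)
E(-3*4)*(1276 + 8*(g(6) + m)) = (3 - 3*4)*(1276 + 8*(6 + 7)) = (3 - 12)*(1276 + 8*13) = -9*(1276 + 104) = -9*1380 = -12420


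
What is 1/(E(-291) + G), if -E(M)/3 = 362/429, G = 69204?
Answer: 143/9895810 ≈ 1.4451e-5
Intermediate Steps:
E(M) = -362/143 (E(M) = -1086/429 = -3*362/429 = -362/143)
1/(E(-291) + G) = 1/(-362/143 + 69204) = 1/(9895810/143) = 143/9895810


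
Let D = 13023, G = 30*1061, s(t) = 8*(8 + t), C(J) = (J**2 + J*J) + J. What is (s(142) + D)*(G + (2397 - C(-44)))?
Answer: 432364977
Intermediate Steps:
C(J) = J + 2*J**2 (C(J) = (J**2 + J**2) + J = 2*J**2 + J = J + 2*J**2)
s(t) = 64 + 8*t
G = 31830
(s(142) + D)*(G + (2397 - C(-44))) = ((64 + 8*142) + 13023)*(31830 + (2397 - (-44)*(1 + 2*(-44)))) = ((64 + 1136) + 13023)*(31830 + (2397 - (-44)*(1 - 88))) = (1200 + 13023)*(31830 + (2397 - (-44)*(-87))) = 14223*(31830 + (2397 - 1*3828)) = 14223*(31830 + (2397 - 3828)) = 14223*(31830 - 1431) = 14223*30399 = 432364977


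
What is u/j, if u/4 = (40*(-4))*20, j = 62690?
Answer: -1280/6269 ≈ -0.20418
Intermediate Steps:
u = -12800 (u = 4*((40*(-4))*20) = 4*(-160*20) = 4*(-3200) = -12800)
u/j = -12800/62690 = -12800*1/62690 = -1280/6269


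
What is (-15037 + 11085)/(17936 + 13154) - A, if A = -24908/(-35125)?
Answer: -91320372/109203625 ≈ -0.83624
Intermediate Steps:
A = 24908/35125 (A = -24908*(-1/35125) = 24908/35125 ≈ 0.70912)
(-15037 + 11085)/(17936 + 13154) - A = (-15037 + 11085)/(17936 + 13154) - 1*24908/35125 = -3952/31090 - 24908/35125 = -3952*1/31090 - 24908/35125 = -1976/15545 - 24908/35125 = -91320372/109203625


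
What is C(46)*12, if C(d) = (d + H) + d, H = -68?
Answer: 288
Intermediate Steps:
C(d) = -68 + 2*d (C(d) = (d - 68) + d = (-68 + d) + d = -68 + 2*d)
C(46)*12 = (-68 + 2*46)*12 = (-68 + 92)*12 = 24*12 = 288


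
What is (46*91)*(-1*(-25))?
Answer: 104650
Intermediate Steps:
(46*91)*(-1*(-25)) = 4186*25 = 104650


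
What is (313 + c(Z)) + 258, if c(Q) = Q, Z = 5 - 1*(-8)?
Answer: 584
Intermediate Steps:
Z = 13 (Z = 5 + 8 = 13)
(313 + c(Z)) + 258 = (313 + 13) + 258 = 326 + 258 = 584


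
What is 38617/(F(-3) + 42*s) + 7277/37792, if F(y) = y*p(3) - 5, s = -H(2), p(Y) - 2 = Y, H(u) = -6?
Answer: 182637741/1095968 ≈ 166.65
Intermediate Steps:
p(Y) = 2 + Y
s = 6 (s = -1*(-6) = 6)
F(y) = -5 + 5*y (F(y) = y*(2 + 3) - 5 = y*5 - 5 = 5*y - 5 = -5 + 5*y)
38617/(F(-3) + 42*s) + 7277/37792 = 38617/((-5 + 5*(-3)) + 42*6) + 7277/37792 = 38617/((-5 - 15) + 252) + 7277*(1/37792) = 38617/(-20 + 252) + 7277/37792 = 38617/232 + 7277/37792 = 182637741/1095968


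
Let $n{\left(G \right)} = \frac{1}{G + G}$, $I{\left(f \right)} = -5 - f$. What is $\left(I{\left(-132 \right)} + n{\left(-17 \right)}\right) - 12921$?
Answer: $- \frac{434997}{34} \approx -12794.0$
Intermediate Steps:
$n{\left(G \right)} = \frac{1}{2 G}$
$\left(I{\left(-132 \right)} + n{\left(-17 \right)}\right) - 12921 = \left(\left(-5 - -132\right) + \frac{1}{2 \left(-17\right)}\right) - 12921 = \left(\left(-5 + 132\right) + \frac{1}{2} \left(- \frac{1}{17}\right)\right) - 12921 = \left(127 - \frac{1}{34}\right) - 12921 = \frac{4317}{34} - 12921 = - \frac{434997}{34}$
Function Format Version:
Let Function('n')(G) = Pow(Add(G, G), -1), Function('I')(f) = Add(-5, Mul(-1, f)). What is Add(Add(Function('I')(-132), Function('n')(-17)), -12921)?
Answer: Rational(-434997, 34) ≈ -12794.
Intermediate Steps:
Function('n')(G) = Mul(Rational(1, 2), Pow(G, -1)) (Function('n')(G) = Pow(Mul(2, G), -1) = Mul(Rational(1, 2), Pow(G, -1)))
Add(Add(Function('I')(-132), Function('n')(-17)), -12921) = Add(Add(Add(-5, Mul(-1, -132)), Mul(Rational(1, 2), Pow(-17, -1))), -12921) = Add(Add(Add(-5, 132), Mul(Rational(1, 2), Rational(-1, 17))), -12921) = Add(Add(127, Rational(-1, 34)), -12921) = Add(Rational(4317, 34), -12921) = Rational(-434997, 34)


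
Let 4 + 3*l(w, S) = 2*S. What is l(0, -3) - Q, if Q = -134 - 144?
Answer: 824/3 ≈ 274.67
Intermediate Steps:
l(w, S) = -4/3 + 2*S/3 (l(w, S) = -4/3 + (2*S)/3 = -4/3 + 2*S/3)
Q = -278
l(0, -3) - Q = (-4/3 + (2/3)*(-3)) - 1*(-278) = (-4/3 - 2) + 278 = -10/3 + 278 = 824/3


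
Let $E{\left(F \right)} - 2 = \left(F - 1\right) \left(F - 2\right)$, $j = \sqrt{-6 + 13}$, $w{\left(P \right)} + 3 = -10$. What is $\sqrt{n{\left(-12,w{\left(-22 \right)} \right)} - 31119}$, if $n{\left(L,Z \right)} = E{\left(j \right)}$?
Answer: $\sqrt{-31108 - 3 \sqrt{7}} \approx 176.4 i$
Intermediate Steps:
$w{\left(P \right)} = -13$ ($w{\left(P \right)} = -3 - 10 = -13$)
$j = \sqrt{7} \approx 2.6458$
$E{\left(F \right)} = 2 + \left(-1 + F\right) \left(-2 + F\right)$ ($E{\left(F \right)} = 2 + \left(F - 1\right) \left(F - 2\right) = 2 + \left(-1 + F\right) \left(-2 + F\right)$)
$n{\left(L,Z \right)} = 11 - 3 \sqrt{7}$ ($n{\left(L,Z \right)} = 4 + \left(\sqrt{7}\right)^{2} - 3 \sqrt{7} = 4 + 7 - 3 \sqrt{7} = 11 - 3 \sqrt{7}$)
$\sqrt{n{\left(-12,w{\left(-22 \right)} \right)} - 31119} = \sqrt{\left(11 - 3 \sqrt{7}\right) - 31119} = \sqrt{-31108 - 3 \sqrt{7}}$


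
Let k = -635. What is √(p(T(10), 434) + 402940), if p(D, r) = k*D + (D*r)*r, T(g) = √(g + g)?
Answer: √(402940 + 375442*√5) ≈ 1114.7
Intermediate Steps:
T(g) = √2*√g (T(g) = √(2*g) = √2*√g)
p(D, r) = -635*D + D*r² (p(D, r) = -635*D + (D*r)*r = -635*D + D*r²)
√(p(T(10), 434) + 402940) = √((√2*√10)*(-635 + 434²) + 402940) = √((2*√5)*(-635 + 188356) + 402940) = √((2*√5)*187721 + 402940) = √(375442*√5 + 402940) = √(402940 + 375442*√5)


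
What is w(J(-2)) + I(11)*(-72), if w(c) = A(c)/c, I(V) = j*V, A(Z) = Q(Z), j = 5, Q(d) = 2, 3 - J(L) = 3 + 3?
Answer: -11882/3 ≈ -3960.7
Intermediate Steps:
J(L) = -3 (J(L) = 3 - (3 + 3) = 3 - 1*6 = 3 - 6 = -3)
A(Z) = 2
I(V) = 5*V
w(c) = 2/c
w(J(-2)) + I(11)*(-72) = 2/(-3) + (5*11)*(-72) = 2*(-⅓) + 55*(-72) = -⅔ - 3960 = -11882/3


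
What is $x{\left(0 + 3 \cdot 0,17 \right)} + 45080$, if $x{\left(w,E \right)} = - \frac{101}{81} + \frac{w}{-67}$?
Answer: $\frac{3651379}{81} \approx 45079.0$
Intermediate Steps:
$x{\left(w,E \right)} = - \frac{101}{81} - \frac{w}{67}$ ($x{\left(w,E \right)} = \left(-101\right) \frac{1}{81} + w \left(- \frac{1}{67}\right) = - \frac{101}{81} - \frac{w}{67}$)
$x{\left(0 + 3 \cdot 0,17 \right)} + 45080 = \left(- \frac{101}{81} - \frac{0 + 3 \cdot 0}{67}\right) + 45080 = \left(- \frac{101}{81} - \frac{0 + 0}{67}\right) + 45080 = \left(- \frac{101}{81} - 0\right) + 45080 = \left(- \frac{101}{81} + 0\right) + 45080 = - \frac{101}{81} + 45080 = \frac{3651379}{81}$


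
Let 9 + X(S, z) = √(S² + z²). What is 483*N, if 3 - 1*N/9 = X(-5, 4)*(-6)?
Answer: -221697 + 26082*√41 ≈ -54691.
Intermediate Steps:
X(S, z) = -9 + √(S² + z²)
N = -459 + 54*√41 (N = 27 - 9*(-9 + √((-5)² + 4²))*(-6) = 27 - 9*(-9 + √(25 + 16))*(-6) = 27 - 9*(-9 + √41)*(-6) = 27 - 9*(54 - 6*√41) = 27 + (-486 + 54*√41) = -459 + 54*√41 ≈ -113.23)
483*N = 483*(-459 + 54*√41) = -221697 + 26082*√41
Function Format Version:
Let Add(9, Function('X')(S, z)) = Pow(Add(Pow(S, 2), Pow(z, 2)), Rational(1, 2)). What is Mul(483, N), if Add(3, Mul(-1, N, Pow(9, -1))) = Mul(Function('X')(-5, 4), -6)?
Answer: Add(-221697, Mul(26082, Pow(41, Rational(1, 2)))) ≈ -54691.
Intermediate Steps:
Function('X')(S, z) = Add(-9, Pow(Add(Pow(S, 2), Pow(z, 2)), Rational(1, 2)))
N = Add(-459, Mul(54, Pow(41, Rational(1, 2)))) (N = Add(27, Mul(-9, Mul(Add(-9, Pow(Add(Pow(-5, 2), Pow(4, 2)), Rational(1, 2))), -6))) = Add(27, Mul(-9, Mul(Add(-9, Pow(Add(25, 16), Rational(1, 2))), -6))) = Add(27, Mul(-9, Mul(Add(-9, Pow(41, Rational(1, 2))), -6))) = Add(27, Mul(-9, Add(54, Mul(-6, Pow(41, Rational(1, 2)))))) = Add(27, Add(-486, Mul(54, Pow(41, Rational(1, 2))))) = Add(-459, Mul(54, Pow(41, Rational(1, 2)))) ≈ -113.23)
Mul(483, N) = Mul(483, Add(-459, Mul(54, Pow(41, Rational(1, 2))))) = Add(-221697, Mul(26082, Pow(41, Rational(1, 2))))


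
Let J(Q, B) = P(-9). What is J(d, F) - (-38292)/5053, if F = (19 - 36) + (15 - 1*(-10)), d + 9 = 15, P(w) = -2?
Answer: 28186/5053 ≈ 5.5781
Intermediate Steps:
d = 6 (d = -9 + 15 = 6)
F = 8 (F = -17 + (15 + 10) = -17 + 25 = 8)
J(Q, B) = -2
J(d, F) - (-38292)/5053 = -2 - (-38292)/5053 = -2 - 1*(-38292/5053) = -2 + 38292/5053 = 28186/5053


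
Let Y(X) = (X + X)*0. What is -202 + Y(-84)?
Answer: -202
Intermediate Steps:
Y(X) = 0 (Y(X) = (2*X)*0 = 0)
-202 + Y(-84) = -202 + 0 = -202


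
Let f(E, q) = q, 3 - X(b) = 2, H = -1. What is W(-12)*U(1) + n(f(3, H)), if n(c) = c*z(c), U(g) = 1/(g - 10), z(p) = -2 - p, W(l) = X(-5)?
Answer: 8/9 ≈ 0.88889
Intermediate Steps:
X(b) = 1 (X(b) = 3 - 1*2 = 3 - 2 = 1)
W(l) = 1
U(g) = 1/(-10 + g)
n(c) = c*(-2 - c)
W(-12)*U(1) + n(f(3, H)) = 1/(-10 + 1) - 1*(-1)*(2 - 1) = 1/(-9) - 1*(-1)*1 = 1*(-1/9) + 1 = -1/9 + 1 = 8/9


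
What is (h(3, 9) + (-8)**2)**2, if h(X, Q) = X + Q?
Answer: 5776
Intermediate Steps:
h(X, Q) = Q + X
(h(3, 9) + (-8)**2)**2 = ((9 + 3) + (-8)**2)**2 = (12 + 64)**2 = 76**2 = 5776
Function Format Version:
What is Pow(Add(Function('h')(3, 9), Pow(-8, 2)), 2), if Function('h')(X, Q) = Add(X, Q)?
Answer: 5776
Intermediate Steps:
Function('h')(X, Q) = Add(Q, X)
Pow(Add(Function('h')(3, 9), Pow(-8, 2)), 2) = Pow(Add(Add(9, 3), Pow(-8, 2)), 2) = Pow(Add(12, 64), 2) = Pow(76, 2) = 5776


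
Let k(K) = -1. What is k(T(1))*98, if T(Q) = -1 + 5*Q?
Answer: -98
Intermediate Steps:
k(T(1))*98 = -1*98 = -98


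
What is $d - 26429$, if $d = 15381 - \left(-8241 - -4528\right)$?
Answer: $-7335$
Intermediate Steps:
$d = 19094$ ($d = 15381 - \left(-8241 + 4528\right) = 15381 - -3713 = 15381 + 3713 = 19094$)
$d - 26429 = 19094 - 26429 = -7335$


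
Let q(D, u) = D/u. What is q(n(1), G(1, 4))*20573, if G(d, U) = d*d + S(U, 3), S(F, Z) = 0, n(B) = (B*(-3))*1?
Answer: -61719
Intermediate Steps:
n(B) = -3*B (n(B) = -3*B*1 = -3*B)
G(d, U) = d² (G(d, U) = d*d + 0 = d² + 0 = d²)
q(n(1), G(1, 4))*20573 = ((-3*1)/(1²))*20573 = -3/1*20573 = -3*1*20573 = -3*20573 = -61719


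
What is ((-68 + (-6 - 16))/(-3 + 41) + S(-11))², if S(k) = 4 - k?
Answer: 57600/361 ≈ 159.56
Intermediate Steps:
((-68 + (-6 - 16))/(-3 + 41) + S(-11))² = ((-68 + (-6 - 16))/(-3 + 41) + (4 - 1*(-11)))² = ((-68 - 22)/38 + (4 + 11))² = (-90*1/38 + 15)² = (-45/19 + 15)² = (240/19)² = 57600/361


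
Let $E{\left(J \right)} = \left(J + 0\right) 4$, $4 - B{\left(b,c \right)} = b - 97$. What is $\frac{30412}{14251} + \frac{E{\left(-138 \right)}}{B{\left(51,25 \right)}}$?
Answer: $- \frac{3172976}{356275} \approx -8.906$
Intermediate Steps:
$B{\left(b,c \right)} = 101 - b$ ($B{\left(b,c \right)} = 4 - \left(b - 97\right) = 4 - \left(-97 + b\right) = 101 - b$)
$E{\left(J \right)} = 4 J$ ($E{\left(J \right)} = J 4 = 4 J$)
$\frac{30412}{14251} + \frac{E{\left(-138 \right)}}{B{\left(51,25 \right)}} = \frac{30412}{14251} + \frac{4 \left(-138\right)}{101 - 51} = 30412 \cdot \frac{1}{14251} - \frac{552}{101 - 51} = \frac{30412}{14251} - \frac{552}{50} = \frac{30412}{14251} - \frac{276}{25} = - \frac{3172976}{356275}$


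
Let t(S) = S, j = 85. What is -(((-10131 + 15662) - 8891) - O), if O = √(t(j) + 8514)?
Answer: 3360 + √8599 ≈ 3452.7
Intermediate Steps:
O = √8599 (O = √(85 + 8514) = √8599 ≈ 92.731)
-(((-10131 + 15662) - 8891) - O) = -(((-10131 + 15662) - 8891) - √8599) = -((5531 - 8891) - √8599) = -(-3360 - √8599) = 3360 + √8599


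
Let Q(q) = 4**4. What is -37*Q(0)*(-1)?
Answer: 9472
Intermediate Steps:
Q(q) = 256
-37*Q(0)*(-1) = -37*256*(-1) = -9472*(-1) = 9472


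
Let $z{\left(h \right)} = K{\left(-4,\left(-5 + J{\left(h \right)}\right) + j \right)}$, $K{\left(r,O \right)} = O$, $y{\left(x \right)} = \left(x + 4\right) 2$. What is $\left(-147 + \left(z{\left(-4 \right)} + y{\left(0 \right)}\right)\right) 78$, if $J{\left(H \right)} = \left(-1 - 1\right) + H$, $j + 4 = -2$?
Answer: $-12168$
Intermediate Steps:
$j = -6$ ($j = -4 - 2 = -6$)
$J{\left(H \right)} = -2 + H$
$y{\left(x \right)} = 8 + 2 x$ ($y{\left(x \right)} = \left(4 + x\right) 2 = 8 + 2 x$)
$z{\left(h \right)} = -13 + h$ ($z{\left(h \right)} = \left(-5 + \left(-2 + h\right)\right) - 6 = \left(-7 + h\right) - 6 = -13 + h$)
$\left(-147 + \left(z{\left(-4 \right)} + y{\left(0 \right)}\right)\right) 78 = \left(-147 + \left(\left(-13 - 4\right) + \left(8 + 2 \cdot 0\right)\right)\right) 78 = \left(-147 + \left(-17 + \left(8 + 0\right)\right)\right) 78 = \left(-147 + \left(-17 + 8\right)\right) 78 = \left(-147 - 9\right) 78 = \left(-156\right) 78 = -12168$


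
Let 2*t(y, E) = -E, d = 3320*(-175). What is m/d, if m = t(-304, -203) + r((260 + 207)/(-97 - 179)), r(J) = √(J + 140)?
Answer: -29/166000 - √2633937/80178000 ≈ -0.00019494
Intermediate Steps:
r(J) = √(140 + J)
d = -581000
t(y, E) = -E/2 (t(y, E) = (-E)/2 = -E/2)
m = 203/2 + √2633937/138 (m = -½*(-203) + √(140 + (260 + 207)/(-97 - 179)) = 203/2 + √(140 + 467/(-276)) = 203/2 + √(140 + 467*(-1/276)) = 203/2 + √(140 - 467/276) = 203/2 + √(38173/276) = 203/2 + √2633937/138 ≈ 113.26)
m/d = (203/2 + √2633937/138)/(-581000) = (203/2 + √2633937/138)*(-1/581000) = -29/166000 - √2633937/80178000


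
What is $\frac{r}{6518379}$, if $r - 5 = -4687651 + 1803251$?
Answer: $- \frac{961465}{2172793} \approx -0.4425$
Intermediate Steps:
$r = -2884395$ ($r = 5 + \left(-4687651 + 1803251\right) = 5 - 2884400 = -2884395$)
$\frac{r}{6518379} = - \frac{2884395}{6518379} = \left(-2884395\right) \frac{1}{6518379} = - \frac{961465}{2172793}$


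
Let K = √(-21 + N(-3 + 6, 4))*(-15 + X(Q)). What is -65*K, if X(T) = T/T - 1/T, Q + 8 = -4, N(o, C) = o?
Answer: 10855*I*√2/4 ≈ 3837.8*I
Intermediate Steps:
Q = -12 (Q = -8 - 4 = -12)
X(T) = 1 - 1/T
K = -167*I*√2/4 (K = √(-21 + (-3 + 6))*(-15 + (-1 - 12)/(-12)) = √(-21 + 3)*(-15 - 1/12*(-13)) = √(-18)*(-15 + 13/12) = (3*I*√2)*(-167/12) = -167*I*√2/4 ≈ -59.043*I)
-65*K = -(-10855)*I*√2/4 = 10855*I*√2/4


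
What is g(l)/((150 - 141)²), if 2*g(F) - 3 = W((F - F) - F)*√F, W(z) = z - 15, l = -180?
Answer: 1/54 + 55*I*√5/9 ≈ 0.018519 + 13.665*I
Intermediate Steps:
W(z) = -15 + z
g(F) = 3/2 + √F*(-15 - F)/2 (g(F) = 3/2 + ((-15 + ((F - F) - F))*√F)/2 = 3/2 + ((-15 + (0 - F))*√F)/2 = 3/2 + ((-15 - F)*√F)/2 = 3/2 + (√F*(-15 - F))/2 = 3/2 + √F*(-15 - F)/2)
g(l)/((150 - 141)²) = (3/2 - √(-180)*(15 - 180)/2)/((150 - 141)²) = (3/2 - ½*6*I*√5*(-165))/(9²) = (3/2 + 495*I*√5)/81 = (3/2 + 495*I*√5)*(1/81) = 1/54 + 55*I*√5/9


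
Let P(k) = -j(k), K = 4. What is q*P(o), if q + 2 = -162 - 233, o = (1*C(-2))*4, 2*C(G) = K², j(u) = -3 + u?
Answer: 11513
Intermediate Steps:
C(G) = 8 (C(G) = (½)*4² = (½)*16 = 8)
o = 32 (o = (1*8)*4 = 8*4 = 32)
q = -397 (q = -2 + (-162 - 233) = -2 - 395 = -397)
P(k) = 3 - k (P(k) = -(-3 + k) = 3 - k)
q*P(o) = -397*(3 - 1*32) = -397*(3 - 32) = -397*(-29) = 11513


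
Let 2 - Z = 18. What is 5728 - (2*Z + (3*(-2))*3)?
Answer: 5778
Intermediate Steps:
Z = -16 (Z = 2 - 1*18 = 2 - 18 = -16)
5728 - (2*Z + (3*(-2))*3) = 5728 - (2*(-16) + (3*(-2))*3) = 5728 - (-32 - 6*3) = 5728 - (-32 - 18) = 5728 - 1*(-50) = 5728 + 50 = 5778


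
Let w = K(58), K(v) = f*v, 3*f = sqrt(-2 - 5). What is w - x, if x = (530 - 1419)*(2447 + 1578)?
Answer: 3578225 + 58*I*sqrt(7)/3 ≈ 3.5782e+6 + 51.151*I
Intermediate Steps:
f = I*sqrt(7)/3 (f = sqrt(-2 - 5)/3 = sqrt(-7)/3 = (I*sqrt(7))/3 = I*sqrt(7)/3 ≈ 0.88192*I)
x = -3578225 (x = -889*4025 = -3578225)
K(v) = I*v*sqrt(7)/3 (K(v) = (I*sqrt(7)/3)*v = I*v*sqrt(7)/3)
w = 58*I*sqrt(7)/3 (w = (1/3)*I*58*sqrt(7) = 58*I*sqrt(7)/3 ≈ 51.151*I)
w - x = 58*I*sqrt(7)/3 - 1*(-3578225) = 58*I*sqrt(7)/3 + 3578225 = 3578225 + 58*I*sqrt(7)/3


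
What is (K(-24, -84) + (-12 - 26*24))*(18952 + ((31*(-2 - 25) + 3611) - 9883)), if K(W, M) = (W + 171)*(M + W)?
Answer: -195551616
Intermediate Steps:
K(W, M) = (171 + W)*(M + W)
(K(-24, -84) + (-12 - 26*24))*(18952 + ((31*(-2 - 25) + 3611) - 9883)) = (((-24)² + 171*(-84) + 171*(-24) - 84*(-24)) + (-12 - 26*24))*(18952 + ((31*(-2 - 25) + 3611) - 9883)) = ((576 - 14364 - 4104 + 2016) + (-12 - 624))*(18952 + ((31*(-27) + 3611) - 9883)) = (-15876 - 636)*(18952 + ((-837 + 3611) - 9883)) = -16512*(18952 + (2774 - 9883)) = -16512*(18952 - 7109) = -16512*11843 = -195551616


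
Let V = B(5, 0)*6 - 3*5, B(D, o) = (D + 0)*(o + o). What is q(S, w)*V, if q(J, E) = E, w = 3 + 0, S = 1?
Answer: -45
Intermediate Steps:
w = 3
B(D, o) = 2*D*o (B(D, o) = D*(2*o) = 2*D*o)
V = -15 (V = (2*5*0)*6 - 3*5 = 0*6 - 15 = 0 - 15 = -15)
q(S, w)*V = 3*(-15) = -45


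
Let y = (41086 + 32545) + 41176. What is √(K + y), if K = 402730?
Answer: √517537 ≈ 719.40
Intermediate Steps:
y = 114807 (y = 73631 + 41176 = 114807)
√(K + y) = √(402730 + 114807) = √517537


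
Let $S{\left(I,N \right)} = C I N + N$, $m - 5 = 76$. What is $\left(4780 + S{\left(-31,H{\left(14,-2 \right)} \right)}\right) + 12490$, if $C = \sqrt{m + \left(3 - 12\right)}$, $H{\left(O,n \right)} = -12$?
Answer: $17258 + 2232 \sqrt{2} \approx 20415.0$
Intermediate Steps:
$m = 81$ ($m = 5 + 76 = 81$)
$C = 6 \sqrt{2}$ ($C = \sqrt{81 + \left(3 - 12\right)} = \sqrt{81 - 9} = \sqrt{72} = 6 \sqrt{2} \approx 8.4853$)
$S{\left(I,N \right)} = N + 6 I N \sqrt{2}$ ($S{\left(I,N \right)} = 6 \sqrt{2} I N + N = 6 I \sqrt{2} N + N = 6 I N \sqrt{2} + N = N + 6 I N \sqrt{2}$)
$\left(4780 + S{\left(-31,H{\left(14,-2 \right)} \right)}\right) + 12490 = \left(4780 - 12 \left(1 + 6 \left(-31\right) \sqrt{2}\right)\right) + 12490 = \left(4780 - 12 \left(1 - 186 \sqrt{2}\right)\right) + 12490 = \left(4780 - \left(12 - 2232 \sqrt{2}\right)\right) + 12490 = \left(4768 + 2232 \sqrt{2}\right) + 12490 = 17258 + 2232 \sqrt{2}$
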